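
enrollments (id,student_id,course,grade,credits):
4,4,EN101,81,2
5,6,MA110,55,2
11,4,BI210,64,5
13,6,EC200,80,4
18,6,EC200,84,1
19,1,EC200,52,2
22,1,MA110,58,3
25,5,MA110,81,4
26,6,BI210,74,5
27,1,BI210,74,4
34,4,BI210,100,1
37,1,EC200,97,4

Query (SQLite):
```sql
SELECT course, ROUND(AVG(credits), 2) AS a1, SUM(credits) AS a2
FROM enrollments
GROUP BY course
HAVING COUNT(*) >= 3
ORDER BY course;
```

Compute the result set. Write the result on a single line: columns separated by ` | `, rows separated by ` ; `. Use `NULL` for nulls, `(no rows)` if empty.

BI210 | 3.75 | 15 ; EC200 | 2.75 | 11 ; MA110 | 3 | 9

Group enrollments by course.
Per group compute: ROUND(AVG(credits), 2), SUM(credits).
HAVING: drop groups with fewer than 3 rows.
  BI210: ids {11, 26, 27, 34} → ROUND(AVG(credits), 2)=3.75, SUM(credits)=15
  EC200: ids {13, 18, 19, 37} → ROUND(AVG(credits), 2)=2.75, SUM(credits)=11
  EN101: ids {4} → ROUND(AVG(credits), 2)=2, SUM(credits)=2
  MA110: ids {5, 22, 25} → ROUND(AVG(credits), 2)=3, SUM(credits)=9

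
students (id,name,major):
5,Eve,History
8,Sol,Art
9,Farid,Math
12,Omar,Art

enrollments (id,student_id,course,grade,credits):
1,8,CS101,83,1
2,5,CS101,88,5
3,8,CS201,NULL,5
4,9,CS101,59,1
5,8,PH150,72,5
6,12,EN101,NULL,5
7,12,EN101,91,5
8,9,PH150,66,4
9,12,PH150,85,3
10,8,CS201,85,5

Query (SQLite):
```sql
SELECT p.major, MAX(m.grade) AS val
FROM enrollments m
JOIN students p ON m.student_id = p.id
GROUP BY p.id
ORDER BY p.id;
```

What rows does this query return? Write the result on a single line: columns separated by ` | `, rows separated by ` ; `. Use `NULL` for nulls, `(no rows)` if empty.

Join each enrollments row to its students via student_id.
Group joined rows by students.id; compute MAX(m.grade) per group.
  5: ids {2} → MAX(m.grade)=88
  8: ids {1, 3, 5, 10} → MAX(m.grade)=85
  9: ids {4, 8} → MAX(m.grade)=66
  12: ids {6, 7, 9} → MAX(m.grade)=91

History | 88 ; Art | 85 ; Math | 66 ; Art | 91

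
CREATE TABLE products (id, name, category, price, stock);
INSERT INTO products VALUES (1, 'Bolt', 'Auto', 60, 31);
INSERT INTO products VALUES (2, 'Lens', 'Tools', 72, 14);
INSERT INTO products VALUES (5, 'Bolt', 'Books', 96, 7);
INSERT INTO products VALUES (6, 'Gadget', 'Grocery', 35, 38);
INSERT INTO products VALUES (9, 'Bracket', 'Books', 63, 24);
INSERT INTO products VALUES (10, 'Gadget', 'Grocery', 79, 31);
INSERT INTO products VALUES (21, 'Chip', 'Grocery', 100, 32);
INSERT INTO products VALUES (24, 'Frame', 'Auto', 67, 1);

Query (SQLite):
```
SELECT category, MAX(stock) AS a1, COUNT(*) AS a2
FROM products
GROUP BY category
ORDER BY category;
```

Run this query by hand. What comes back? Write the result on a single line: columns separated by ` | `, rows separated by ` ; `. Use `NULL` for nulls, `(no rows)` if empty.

Auto | 31 | 2 ; Books | 24 | 2 ; Grocery | 38 | 3 ; Tools | 14 | 1

Group products by category.
Per group compute: MAX(stock), COUNT(*).
  Auto: ids {1, 24} → MAX(stock)=31, COUNT(*)=2
  Books: ids {5, 9} → MAX(stock)=24, COUNT(*)=2
  Grocery: ids {6, 10, 21} → MAX(stock)=38, COUNT(*)=3
  Tools: ids {2} → MAX(stock)=14, COUNT(*)=1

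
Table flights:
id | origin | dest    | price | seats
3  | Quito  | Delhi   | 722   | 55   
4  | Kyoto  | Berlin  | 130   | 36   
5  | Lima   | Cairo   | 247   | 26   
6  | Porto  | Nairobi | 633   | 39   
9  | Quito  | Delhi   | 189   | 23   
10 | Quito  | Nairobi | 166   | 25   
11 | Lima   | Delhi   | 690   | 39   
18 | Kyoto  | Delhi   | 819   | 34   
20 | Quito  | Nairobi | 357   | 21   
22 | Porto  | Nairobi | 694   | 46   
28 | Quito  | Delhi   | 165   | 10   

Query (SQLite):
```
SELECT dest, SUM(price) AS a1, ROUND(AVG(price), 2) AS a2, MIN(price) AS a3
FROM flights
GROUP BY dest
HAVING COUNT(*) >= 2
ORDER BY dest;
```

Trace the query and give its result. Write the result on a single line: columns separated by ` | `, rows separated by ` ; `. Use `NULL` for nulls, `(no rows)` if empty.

Group flights by dest.
Per group compute: SUM(price), ROUND(AVG(price), 2), MIN(price).
HAVING: drop groups with fewer than 2 rows.
  Berlin: ids {4} → SUM(price)=130, ROUND(AVG(price), 2)=130, MIN(price)=130
  Cairo: ids {5} → SUM(price)=247, ROUND(AVG(price), 2)=247, MIN(price)=247
  Delhi: ids {3, 9, 11, 18, 28} → SUM(price)=2585, ROUND(AVG(price), 2)=517, MIN(price)=165
  Nairobi: ids {6, 10, 20, 22} → SUM(price)=1850, ROUND(AVG(price), 2)=462.5, MIN(price)=166

Delhi | 2585 | 517 | 165 ; Nairobi | 1850 | 462.5 | 166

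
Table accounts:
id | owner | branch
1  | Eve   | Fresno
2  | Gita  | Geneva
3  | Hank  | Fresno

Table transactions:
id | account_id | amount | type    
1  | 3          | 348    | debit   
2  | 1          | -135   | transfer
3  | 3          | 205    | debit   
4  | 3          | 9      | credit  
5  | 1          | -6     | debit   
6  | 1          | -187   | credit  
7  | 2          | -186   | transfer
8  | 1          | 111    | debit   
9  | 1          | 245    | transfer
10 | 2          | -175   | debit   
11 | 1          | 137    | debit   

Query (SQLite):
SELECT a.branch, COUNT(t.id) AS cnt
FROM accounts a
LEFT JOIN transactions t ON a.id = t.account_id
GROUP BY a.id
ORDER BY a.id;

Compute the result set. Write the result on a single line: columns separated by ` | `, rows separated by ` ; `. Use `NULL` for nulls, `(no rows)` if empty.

Fresno | 6 ; Geneva | 2 ; Fresno | 3

LEFT JOIN keeps every accounts row; unmatched ones get NULL for transactions columns.
Group by accounts.id and compute COUNT(t.id). COUNT(col) of an all-NULL group is 0.
  1: ids {2, 5, 6, 8, 9, 11} → COUNT(t.id)=6
  2: ids {7, 10} → COUNT(t.id)=2
  3: ids {1, 3, 4} → COUNT(t.id)=3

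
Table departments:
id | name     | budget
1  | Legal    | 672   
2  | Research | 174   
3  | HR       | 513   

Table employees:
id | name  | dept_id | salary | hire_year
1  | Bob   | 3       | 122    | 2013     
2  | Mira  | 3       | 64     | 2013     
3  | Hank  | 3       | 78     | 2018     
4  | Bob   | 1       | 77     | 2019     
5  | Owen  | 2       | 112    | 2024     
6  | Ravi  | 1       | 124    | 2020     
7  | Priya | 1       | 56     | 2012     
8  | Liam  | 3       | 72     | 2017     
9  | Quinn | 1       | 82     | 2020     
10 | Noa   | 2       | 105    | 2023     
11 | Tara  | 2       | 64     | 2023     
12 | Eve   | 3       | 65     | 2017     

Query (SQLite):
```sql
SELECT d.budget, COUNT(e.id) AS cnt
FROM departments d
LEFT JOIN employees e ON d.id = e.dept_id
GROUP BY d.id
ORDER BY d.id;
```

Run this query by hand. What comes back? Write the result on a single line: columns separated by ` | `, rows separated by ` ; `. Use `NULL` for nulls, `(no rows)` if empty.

672 | 4 ; 174 | 3 ; 513 | 5

LEFT JOIN keeps every departments row; unmatched ones get NULL for employees columns.
Group by departments.id and compute COUNT(e.id). COUNT(col) of an all-NULL group is 0.
  1: ids {4, 6, 7, 9} → COUNT(e.id)=4
  2: ids {5, 10, 11} → COUNT(e.id)=3
  3: ids {1, 2, 3, 8, 12} → COUNT(e.id)=5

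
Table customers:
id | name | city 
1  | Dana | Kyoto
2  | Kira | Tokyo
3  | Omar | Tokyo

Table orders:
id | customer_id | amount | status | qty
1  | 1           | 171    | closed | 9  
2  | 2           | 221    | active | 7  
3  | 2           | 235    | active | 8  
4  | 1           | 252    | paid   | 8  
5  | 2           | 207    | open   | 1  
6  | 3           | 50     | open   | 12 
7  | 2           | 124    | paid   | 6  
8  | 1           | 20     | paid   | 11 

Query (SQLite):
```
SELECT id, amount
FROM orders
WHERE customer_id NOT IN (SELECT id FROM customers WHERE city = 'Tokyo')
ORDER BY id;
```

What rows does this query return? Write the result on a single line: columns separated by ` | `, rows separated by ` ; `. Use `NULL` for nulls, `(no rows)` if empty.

1 | 171 ; 4 | 252 ; 8 | 20

Inner query: customers.id where city = 'Tokyo'.
Outer: keep orders rows whose customer_id is not in that set.
Inner query → {2, 3}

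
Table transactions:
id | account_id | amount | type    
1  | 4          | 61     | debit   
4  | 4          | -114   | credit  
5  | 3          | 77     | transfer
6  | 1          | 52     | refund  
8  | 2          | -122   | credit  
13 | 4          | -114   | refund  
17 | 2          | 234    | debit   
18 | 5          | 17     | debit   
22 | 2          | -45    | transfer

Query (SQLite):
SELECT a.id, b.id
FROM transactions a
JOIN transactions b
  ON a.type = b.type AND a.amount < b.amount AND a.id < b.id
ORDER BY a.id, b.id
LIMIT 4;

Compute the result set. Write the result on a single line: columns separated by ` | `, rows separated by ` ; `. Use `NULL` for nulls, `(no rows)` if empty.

1 | 17

Pairs (a,b) with same type, a.amount < b.amount, a.id < b.id.
type groups: credit:{4,8} debit:{1,17,18} refund:{6,13} transfer:{5,22}
Ordered by (a.id, b.id); first 4.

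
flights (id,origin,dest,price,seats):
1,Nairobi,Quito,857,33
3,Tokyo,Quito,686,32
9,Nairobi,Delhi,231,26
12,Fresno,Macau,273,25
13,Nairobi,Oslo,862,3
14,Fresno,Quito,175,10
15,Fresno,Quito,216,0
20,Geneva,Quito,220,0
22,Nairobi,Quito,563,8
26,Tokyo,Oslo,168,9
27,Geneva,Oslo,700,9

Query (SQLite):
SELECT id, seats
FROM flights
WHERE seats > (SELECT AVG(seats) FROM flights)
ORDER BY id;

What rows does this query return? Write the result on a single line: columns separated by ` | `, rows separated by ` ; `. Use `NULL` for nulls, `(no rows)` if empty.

1 | 33 ; 3 | 32 ; 9 | 26 ; 12 | 25

Scalar subquery: AVG(seats) over all flights rows = 14.090909 (≈; comparison uses full precision).
Keep rows where seats > that value.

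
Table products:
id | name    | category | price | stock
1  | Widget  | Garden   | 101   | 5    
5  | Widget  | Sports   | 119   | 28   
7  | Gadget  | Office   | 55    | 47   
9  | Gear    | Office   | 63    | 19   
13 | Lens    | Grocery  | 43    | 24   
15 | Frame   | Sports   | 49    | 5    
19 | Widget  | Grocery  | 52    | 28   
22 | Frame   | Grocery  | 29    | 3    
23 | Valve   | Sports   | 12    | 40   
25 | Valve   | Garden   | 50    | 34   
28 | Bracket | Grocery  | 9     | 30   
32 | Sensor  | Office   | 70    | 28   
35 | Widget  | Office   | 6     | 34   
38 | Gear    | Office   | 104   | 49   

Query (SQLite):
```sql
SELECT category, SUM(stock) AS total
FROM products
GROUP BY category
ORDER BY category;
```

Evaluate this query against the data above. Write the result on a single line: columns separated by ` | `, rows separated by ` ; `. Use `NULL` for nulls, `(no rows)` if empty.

Garden | 39 ; Grocery | 85 ; Office | 177 ; Sports | 73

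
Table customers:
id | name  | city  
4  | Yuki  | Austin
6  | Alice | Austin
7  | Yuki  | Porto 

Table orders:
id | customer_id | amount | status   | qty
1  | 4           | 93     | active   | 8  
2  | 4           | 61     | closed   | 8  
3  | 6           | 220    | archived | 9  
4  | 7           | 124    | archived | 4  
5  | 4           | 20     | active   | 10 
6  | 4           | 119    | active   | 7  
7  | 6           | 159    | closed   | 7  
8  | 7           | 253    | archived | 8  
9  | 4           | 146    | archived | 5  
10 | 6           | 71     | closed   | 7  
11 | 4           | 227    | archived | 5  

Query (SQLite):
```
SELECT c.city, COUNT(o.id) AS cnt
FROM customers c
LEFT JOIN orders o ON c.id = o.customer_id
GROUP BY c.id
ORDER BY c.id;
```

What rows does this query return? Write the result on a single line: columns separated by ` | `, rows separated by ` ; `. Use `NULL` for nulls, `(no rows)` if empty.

Austin | 6 ; Austin | 3 ; Porto | 2

LEFT JOIN keeps every customers row; unmatched ones get NULL for orders columns.
Group by customers.id and compute COUNT(o.id). COUNT(col) of an all-NULL group is 0.
  4: ids {1, 2, 5, 6, 9, 11} → COUNT(o.id)=6
  6: ids {3, 7, 10} → COUNT(o.id)=3
  7: ids {4, 8} → COUNT(o.id)=2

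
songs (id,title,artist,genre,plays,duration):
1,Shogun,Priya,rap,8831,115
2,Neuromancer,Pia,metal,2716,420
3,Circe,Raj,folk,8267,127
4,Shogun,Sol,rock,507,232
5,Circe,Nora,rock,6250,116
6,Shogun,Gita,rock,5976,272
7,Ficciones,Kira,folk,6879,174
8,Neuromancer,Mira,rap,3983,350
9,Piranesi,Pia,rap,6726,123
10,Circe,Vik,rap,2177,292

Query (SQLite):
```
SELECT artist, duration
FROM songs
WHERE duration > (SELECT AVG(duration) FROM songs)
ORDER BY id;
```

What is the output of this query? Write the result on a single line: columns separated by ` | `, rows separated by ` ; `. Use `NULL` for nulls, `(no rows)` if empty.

Scalar subquery: AVG(duration) over all songs rows = 222.1.
Keep rows where duration > that value.

Pia | 420 ; Sol | 232 ; Gita | 272 ; Mira | 350 ; Vik | 292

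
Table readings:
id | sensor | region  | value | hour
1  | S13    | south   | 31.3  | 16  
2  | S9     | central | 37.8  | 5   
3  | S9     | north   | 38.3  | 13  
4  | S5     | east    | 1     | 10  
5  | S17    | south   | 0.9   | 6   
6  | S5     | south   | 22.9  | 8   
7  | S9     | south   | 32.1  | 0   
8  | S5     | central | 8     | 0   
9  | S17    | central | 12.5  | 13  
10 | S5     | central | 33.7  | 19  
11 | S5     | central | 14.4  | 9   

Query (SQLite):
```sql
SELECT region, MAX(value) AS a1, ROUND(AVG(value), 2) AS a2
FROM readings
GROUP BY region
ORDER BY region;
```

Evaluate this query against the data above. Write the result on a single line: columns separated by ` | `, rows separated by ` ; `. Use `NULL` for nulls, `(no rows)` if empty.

central | 37.8 | 21.28 ; east | 1 | 1 ; north | 38.3 | 38.3 ; south | 32.1 | 21.8

Group readings by region.
Per group compute: MAX(value), ROUND(AVG(value), 2).
  central: ids {2, 8, 9, 10, 11} → MAX(value)=37.8, ROUND(AVG(value), 2)=21.28
  east: ids {4} → MAX(value)=1, ROUND(AVG(value), 2)=1
  north: ids {3} → MAX(value)=38.3, ROUND(AVG(value), 2)=38.3
  south: ids {1, 5, 6, 7} → MAX(value)=32.1, ROUND(AVG(value), 2)=21.8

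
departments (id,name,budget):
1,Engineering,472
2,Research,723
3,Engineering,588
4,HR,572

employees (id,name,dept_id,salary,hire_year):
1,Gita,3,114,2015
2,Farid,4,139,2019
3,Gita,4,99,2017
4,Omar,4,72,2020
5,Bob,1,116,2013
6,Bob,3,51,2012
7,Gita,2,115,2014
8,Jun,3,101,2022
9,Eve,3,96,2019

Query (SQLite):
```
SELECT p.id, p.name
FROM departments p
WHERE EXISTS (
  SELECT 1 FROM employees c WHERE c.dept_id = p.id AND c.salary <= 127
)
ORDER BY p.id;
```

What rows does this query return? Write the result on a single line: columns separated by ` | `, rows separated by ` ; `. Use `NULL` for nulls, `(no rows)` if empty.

1 | Engineering ; 2 | Research ; 3 | Engineering ; 4 | HR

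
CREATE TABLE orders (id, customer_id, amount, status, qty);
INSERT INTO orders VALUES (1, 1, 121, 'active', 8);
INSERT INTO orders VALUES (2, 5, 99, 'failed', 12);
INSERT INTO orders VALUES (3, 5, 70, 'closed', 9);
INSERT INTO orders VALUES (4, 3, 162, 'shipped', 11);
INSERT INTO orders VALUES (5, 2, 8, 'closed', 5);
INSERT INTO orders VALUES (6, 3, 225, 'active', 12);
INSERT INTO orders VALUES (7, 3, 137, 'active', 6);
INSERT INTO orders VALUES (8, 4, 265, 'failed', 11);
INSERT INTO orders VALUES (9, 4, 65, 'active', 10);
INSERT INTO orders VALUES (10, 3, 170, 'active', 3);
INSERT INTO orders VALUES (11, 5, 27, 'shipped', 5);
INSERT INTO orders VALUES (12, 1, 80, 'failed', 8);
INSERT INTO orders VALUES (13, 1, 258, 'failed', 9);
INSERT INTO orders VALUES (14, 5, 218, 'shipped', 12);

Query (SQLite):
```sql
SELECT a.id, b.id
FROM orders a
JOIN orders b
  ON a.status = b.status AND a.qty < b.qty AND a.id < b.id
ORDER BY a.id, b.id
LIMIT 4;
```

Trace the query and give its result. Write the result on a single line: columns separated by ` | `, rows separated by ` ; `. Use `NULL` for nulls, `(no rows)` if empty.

1 | 6 ; 1 | 9 ; 4 | 14 ; 7 | 9

Pairs (a,b) with same status, a.qty < b.qty, a.id < b.id.
status groups: active:{1,6,7,9,10} closed:{3,5} failed:{2,8,12,13} shipped:{4,11,14}
Ordered by (a.id, b.id); first 4.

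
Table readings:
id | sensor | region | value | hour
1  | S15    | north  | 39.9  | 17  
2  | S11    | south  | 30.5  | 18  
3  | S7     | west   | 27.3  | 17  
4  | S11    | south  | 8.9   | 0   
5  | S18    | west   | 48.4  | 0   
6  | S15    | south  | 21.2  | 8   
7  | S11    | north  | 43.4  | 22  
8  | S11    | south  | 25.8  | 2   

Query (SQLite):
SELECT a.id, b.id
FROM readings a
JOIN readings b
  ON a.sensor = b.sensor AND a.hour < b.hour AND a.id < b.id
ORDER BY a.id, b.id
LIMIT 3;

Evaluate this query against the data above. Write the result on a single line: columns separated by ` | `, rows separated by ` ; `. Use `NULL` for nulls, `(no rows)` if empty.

2 | 7 ; 4 | 7 ; 4 | 8

Pairs (a,b) with same sensor, a.hour < b.hour, a.id < b.id.
sensor groups: S11:{2,4,7,8} S15:{1,6} S18:{5} S7:{3}
Ordered by (a.id, b.id); first 3.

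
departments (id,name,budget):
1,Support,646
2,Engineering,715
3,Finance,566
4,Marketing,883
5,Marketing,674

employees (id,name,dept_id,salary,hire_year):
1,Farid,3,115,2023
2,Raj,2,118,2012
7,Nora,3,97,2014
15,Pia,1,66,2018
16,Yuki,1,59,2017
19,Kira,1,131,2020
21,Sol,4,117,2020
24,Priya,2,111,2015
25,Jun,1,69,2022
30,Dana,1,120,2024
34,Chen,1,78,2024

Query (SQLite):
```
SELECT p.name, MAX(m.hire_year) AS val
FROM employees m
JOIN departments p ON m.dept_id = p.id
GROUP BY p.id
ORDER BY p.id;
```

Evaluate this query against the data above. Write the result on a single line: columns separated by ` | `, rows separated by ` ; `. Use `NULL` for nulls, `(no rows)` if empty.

Join each employees row to its departments via dept_id.
Group joined rows by departments.id; compute MAX(m.hire_year) per group.
  1: ids {15, 16, 19, 25, 30, 34} → MAX(m.hire_year)=2024
  2: ids {2, 24} → MAX(m.hire_year)=2015
  3: ids {1, 7} → MAX(m.hire_year)=2023
  4: ids {21} → MAX(m.hire_year)=2020

Support | 2024 ; Engineering | 2015 ; Finance | 2023 ; Marketing | 2020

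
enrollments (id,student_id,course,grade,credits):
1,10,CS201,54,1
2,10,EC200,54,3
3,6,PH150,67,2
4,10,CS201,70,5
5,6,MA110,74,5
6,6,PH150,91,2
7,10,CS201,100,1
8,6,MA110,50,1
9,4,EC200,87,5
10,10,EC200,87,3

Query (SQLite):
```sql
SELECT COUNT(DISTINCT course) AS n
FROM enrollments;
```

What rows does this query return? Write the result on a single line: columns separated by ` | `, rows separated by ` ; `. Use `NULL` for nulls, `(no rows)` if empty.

4

Count distinct non-NULL course values.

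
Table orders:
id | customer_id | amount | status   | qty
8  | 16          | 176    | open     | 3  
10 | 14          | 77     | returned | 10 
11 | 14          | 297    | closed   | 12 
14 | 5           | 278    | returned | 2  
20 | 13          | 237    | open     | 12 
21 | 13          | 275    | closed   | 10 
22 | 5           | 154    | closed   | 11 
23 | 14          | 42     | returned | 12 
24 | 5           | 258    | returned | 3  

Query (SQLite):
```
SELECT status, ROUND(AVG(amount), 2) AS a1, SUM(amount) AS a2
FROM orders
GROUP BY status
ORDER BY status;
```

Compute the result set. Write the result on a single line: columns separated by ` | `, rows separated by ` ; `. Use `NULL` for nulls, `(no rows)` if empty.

Group orders by status.
Per group compute: ROUND(AVG(amount), 2), SUM(amount).
  closed: ids {11, 21, 22} → ROUND(AVG(amount), 2)=242, SUM(amount)=726
  open: ids {8, 20} → ROUND(AVG(amount), 2)=206.5, SUM(amount)=413
  returned: ids {10, 14, 23, 24} → ROUND(AVG(amount), 2)=163.75, SUM(amount)=655

closed | 242 | 726 ; open | 206.5 | 413 ; returned | 163.75 | 655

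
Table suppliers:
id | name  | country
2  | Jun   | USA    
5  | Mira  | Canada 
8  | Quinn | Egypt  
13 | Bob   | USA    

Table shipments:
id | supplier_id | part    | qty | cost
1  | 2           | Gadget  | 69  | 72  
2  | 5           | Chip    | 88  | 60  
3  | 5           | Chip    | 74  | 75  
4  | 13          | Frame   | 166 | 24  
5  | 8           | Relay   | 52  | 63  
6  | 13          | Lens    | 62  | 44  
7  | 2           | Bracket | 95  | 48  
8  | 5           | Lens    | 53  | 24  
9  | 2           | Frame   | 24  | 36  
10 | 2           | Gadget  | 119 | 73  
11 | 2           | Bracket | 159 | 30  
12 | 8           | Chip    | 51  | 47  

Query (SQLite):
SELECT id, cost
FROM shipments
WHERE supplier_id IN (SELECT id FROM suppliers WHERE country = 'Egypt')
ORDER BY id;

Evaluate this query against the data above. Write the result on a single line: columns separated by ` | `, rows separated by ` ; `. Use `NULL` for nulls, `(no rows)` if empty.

5 | 63 ; 12 | 47

Inner query: suppliers.id where country = 'Egypt'.
Outer: keep shipments rows whose supplier_id is in that set.
Inner query → {8}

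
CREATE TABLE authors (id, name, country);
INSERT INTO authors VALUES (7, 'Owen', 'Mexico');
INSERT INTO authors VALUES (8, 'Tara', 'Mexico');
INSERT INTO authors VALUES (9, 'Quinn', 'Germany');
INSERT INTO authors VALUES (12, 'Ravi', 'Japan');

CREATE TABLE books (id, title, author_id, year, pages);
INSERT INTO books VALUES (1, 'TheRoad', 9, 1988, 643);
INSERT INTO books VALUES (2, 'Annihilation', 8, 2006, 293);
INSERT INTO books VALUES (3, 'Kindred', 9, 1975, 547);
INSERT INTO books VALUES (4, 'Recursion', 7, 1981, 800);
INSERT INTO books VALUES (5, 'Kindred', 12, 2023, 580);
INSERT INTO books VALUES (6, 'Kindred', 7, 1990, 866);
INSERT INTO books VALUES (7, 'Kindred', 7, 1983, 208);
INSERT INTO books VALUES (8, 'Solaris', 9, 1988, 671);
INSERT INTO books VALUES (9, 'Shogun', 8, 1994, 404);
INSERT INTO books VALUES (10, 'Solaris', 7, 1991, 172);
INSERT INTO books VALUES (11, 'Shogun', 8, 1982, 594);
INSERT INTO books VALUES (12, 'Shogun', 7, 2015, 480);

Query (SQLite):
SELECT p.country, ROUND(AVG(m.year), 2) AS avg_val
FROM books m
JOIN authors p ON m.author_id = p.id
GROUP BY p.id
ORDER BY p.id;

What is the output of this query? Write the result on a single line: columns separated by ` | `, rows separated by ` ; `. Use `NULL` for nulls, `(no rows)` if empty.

Join each books row to its authors via author_id.
Group joined rows by authors.id; compute ROUND(AVG(m.year), 2) per group.
  7: ids {4, 6, 7, 10, 12} → ROUND(AVG(m.year), 2)=1992
  8: ids {2, 9, 11} → ROUND(AVG(m.year), 2)=1994
  9: ids {1, 3, 8} → ROUND(AVG(m.year), 2)=1983.67
  12: ids {5} → ROUND(AVG(m.year), 2)=2023

Mexico | 1992 ; Mexico | 1994 ; Germany | 1983.67 ; Japan | 2023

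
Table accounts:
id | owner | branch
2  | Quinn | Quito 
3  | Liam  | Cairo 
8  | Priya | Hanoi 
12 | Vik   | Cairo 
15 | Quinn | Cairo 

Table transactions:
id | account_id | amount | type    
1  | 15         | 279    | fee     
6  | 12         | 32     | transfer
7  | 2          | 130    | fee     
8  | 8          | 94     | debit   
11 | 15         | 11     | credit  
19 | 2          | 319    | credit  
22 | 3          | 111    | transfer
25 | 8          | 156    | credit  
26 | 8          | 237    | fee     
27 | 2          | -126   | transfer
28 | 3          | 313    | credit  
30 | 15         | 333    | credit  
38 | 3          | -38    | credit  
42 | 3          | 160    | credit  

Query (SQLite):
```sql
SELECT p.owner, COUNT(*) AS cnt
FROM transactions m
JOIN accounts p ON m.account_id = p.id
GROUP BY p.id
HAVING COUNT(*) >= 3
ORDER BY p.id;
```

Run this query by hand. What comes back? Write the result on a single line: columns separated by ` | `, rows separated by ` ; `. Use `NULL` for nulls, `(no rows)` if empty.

Quinn | 3 ; Liam | 4 ; Priya | 3 ; Quinn | 3

Join each transactions row to its accounts via account_id.
Group joined rows by accounts.id; compute COUNT(*) per group.
HAVING: keep groups with count ≥ 3.
  2: ids {7, 19, 27} → COUNT(*)=3
  3: ids {22, 28, 38, 42} → COUNT(*)=4
  8: ids {8, 25, 26} → COUNT(*)=3
  12: ids {6} → COUNT(*)=1
  15: ids {1, 11, 30} → COUNT(*)=3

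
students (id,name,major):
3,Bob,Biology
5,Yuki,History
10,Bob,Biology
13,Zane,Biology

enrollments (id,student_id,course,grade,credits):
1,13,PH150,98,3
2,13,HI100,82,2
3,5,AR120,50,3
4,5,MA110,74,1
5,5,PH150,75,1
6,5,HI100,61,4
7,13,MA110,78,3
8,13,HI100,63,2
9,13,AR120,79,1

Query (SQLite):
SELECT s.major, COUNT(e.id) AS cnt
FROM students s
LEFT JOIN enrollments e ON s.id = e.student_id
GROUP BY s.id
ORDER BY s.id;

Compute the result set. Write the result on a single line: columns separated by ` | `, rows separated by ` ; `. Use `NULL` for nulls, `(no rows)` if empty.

LEFT JOIN keeps every students row; unmatched ones get NULL for enrollments columns.
Group by students.id and compute COUNT(e.id). COUNT(col) of an all-NULL group is 0.
  3: ids {—} → COUNT(e.id)=0
  5: ids {3, 4, 5, 6} → COUNT(e.id)=4
  10: ids {—} → COUNT(e.id)=0
  13: ids {1, 2, 7, 8, 9} → COUNT(e.id)=5

Biology | 0 ; History | 4 ; Biology | 0 ; Biology | 5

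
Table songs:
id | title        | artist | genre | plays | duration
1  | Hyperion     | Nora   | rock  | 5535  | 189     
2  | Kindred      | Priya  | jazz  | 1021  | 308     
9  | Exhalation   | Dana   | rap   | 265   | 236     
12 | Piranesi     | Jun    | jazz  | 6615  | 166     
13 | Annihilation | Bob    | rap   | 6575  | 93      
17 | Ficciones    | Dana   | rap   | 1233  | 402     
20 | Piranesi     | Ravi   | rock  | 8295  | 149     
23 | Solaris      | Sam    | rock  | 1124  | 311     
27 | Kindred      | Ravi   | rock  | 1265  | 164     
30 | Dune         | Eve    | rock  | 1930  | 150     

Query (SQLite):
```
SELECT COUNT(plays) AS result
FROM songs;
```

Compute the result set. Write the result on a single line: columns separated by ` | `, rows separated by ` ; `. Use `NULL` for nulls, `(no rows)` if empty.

All plays values: [5535, 1021, 265, 6615, 6575, 1233, 8295, 1124, 1265, 1930].
COUNT(plays) counts non-NULL values → 10.

10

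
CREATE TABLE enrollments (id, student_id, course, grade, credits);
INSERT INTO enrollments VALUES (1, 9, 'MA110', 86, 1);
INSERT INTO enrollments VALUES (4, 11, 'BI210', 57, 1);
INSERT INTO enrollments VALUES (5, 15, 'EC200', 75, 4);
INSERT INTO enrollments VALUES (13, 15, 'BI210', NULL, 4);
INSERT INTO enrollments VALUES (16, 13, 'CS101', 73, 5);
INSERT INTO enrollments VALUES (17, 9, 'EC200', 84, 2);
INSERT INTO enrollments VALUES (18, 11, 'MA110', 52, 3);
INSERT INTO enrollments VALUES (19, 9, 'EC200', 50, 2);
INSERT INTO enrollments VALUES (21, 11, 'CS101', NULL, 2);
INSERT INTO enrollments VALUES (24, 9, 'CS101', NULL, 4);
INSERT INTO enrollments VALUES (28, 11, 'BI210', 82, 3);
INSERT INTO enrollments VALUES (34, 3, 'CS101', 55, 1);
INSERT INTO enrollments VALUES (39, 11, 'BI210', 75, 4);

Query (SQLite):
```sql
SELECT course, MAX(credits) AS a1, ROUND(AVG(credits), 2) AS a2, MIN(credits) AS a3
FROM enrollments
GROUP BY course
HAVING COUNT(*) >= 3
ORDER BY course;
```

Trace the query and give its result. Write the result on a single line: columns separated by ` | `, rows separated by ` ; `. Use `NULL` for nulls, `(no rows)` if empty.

BI210 | 4 | 3 | 1 ; CS101 | 5 | 3 | 1 ; EC200 | 4 | 2.67 | 2

Group enrollments by course.
Per group compute: MAX(credits), ROUND(AVG(credits), 2), MIN(credits).
HAVING: drop groups with fewer than 3 rows.
  BI210: ids {4, 13, 28, 39} → MAX(credits)=4, ROUND(AVG(credits), 2)=3, MIN(credits)=1
  CS101: ids {16, 21, 24, 34} → MAX(credits)=5, ROUND(AVG(credits), 2)=3, MIN(credits)=1
  EC200: ids {5, 17, 19} → MAX(credits)=4, ROUND(AVG(credits), 2)=2.67, MIN(credits)=2
  MA110: ids {1, 18} → MAX(credits)=3, ROUND(AVG(credits), 2)=2, MIN(credits)=1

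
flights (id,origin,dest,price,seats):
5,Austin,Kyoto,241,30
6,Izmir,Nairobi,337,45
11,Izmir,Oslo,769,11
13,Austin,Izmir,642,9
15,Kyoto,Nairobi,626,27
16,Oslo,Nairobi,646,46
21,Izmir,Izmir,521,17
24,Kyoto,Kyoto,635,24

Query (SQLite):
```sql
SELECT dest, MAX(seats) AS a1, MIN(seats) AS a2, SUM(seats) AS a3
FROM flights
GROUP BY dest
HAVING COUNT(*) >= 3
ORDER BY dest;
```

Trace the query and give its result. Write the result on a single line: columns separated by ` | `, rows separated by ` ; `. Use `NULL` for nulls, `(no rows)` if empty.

Nairobi | 46 | 27 | 118

Group flights by dest.
Per group compute: MAX(seats), MIN(seats), SUM(seats).
HAVING: drop groups with fewer than 3 rows.
  Izmir: ids {13, 21} → MAX(seats)=17, MIN(seats)=9, SUM(seats)=26
  Kyoto: ids {5, 24} → MAX(seats)=30, MIN(seats)=24, SUM(seats)=54
  Nairobi: ids {6, 15, 16} → MAX(seats)=46, MIN(seats)=27, SUM(seats)=118
  Oslo: ids {11} → MAX(seats)=11, MIN(seats)=11, SUM(seats)=11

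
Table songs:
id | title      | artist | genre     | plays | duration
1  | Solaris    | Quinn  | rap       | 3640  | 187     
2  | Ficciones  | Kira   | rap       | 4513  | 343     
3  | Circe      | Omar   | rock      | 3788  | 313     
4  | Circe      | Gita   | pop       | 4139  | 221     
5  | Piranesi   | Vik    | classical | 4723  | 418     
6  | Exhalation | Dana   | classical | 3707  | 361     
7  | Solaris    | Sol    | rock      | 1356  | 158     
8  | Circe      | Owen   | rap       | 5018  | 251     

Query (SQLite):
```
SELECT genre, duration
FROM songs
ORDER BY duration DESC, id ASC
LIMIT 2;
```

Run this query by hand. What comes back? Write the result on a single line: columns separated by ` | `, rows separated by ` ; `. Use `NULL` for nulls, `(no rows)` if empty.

Sort by duration desc, tiebreak id asc: (418, id=5), (361, id=6), (343, id=2), (313, id=3), (251, id=8) …. Take first 2.

classical | 418 ; classical | 361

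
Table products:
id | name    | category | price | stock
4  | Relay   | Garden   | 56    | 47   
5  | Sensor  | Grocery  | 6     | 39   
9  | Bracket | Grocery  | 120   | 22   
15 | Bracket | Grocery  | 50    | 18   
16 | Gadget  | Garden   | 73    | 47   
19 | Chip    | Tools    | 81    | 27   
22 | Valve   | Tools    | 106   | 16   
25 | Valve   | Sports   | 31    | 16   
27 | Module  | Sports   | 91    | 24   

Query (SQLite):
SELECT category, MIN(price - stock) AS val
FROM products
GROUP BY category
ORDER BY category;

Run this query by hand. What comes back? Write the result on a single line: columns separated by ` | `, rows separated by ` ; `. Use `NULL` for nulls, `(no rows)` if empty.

For each row compute price - stock.
Group by category; take MIN of the expression per group.
  Garden: ids {4, 16} → MIN(price - stock)=9
  Grocery: ids {5, 9, 15} → MIN(price - stock)=-33
  Sports: ids {25, 27} → MIN(price - stock)=15
  Tools: ids {19, 22} → MIN(price - stock)=54

Garden | 9 ; Grocery | -33 ; Sports | 15 ; Tools | 54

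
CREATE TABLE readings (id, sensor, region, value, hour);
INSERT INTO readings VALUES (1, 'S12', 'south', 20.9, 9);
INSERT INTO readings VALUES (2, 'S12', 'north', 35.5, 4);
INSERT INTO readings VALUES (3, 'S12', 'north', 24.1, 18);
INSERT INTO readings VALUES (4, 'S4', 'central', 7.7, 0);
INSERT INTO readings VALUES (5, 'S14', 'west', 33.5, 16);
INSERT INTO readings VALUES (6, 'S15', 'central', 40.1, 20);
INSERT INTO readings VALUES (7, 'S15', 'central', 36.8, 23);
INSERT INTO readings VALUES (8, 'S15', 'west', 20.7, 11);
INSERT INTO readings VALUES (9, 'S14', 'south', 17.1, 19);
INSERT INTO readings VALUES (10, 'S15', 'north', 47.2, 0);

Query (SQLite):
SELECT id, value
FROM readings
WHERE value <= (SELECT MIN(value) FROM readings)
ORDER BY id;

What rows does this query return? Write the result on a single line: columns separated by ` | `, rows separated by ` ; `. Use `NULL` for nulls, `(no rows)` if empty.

4 | 7.7

Scalar subquery: MIN(value) over all readings rows = 7.7.
Keep rows where value <= that value.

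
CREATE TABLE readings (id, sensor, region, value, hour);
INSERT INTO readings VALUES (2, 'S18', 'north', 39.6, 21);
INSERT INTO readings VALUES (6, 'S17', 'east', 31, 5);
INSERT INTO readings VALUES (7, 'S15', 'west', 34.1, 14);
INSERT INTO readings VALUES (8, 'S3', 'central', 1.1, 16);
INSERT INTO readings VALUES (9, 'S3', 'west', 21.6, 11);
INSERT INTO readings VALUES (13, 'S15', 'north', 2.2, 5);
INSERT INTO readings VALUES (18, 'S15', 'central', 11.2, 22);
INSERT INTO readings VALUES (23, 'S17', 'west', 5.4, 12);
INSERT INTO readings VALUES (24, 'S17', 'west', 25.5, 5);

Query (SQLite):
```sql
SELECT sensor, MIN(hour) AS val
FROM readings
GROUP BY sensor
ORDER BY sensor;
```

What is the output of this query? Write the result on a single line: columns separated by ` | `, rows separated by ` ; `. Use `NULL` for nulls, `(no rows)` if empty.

Partition readings by sensor; compute MIN(hour) within each group.
  S15: ids {7, 13, 18} → MIN(hour)=5
  S17: ids {6, 23, 24} → MIN(hour)=5
  S18: ids {2} → MIN(hour)=21
  S3: ids {8, 9} → MIN(hour)=11

S15 | 5 ; S17 | 5 ; S18 | 21 ; S3 | 11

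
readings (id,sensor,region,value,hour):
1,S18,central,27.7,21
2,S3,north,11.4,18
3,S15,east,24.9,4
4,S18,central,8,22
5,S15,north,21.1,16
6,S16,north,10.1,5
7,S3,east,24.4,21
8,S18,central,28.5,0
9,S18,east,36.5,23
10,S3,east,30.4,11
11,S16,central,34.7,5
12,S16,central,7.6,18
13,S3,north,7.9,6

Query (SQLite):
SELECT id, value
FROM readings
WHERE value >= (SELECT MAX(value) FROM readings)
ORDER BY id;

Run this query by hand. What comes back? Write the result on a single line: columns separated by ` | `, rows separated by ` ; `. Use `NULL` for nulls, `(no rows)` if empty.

9 | 36.5

Scalar subquery: MAX(value) over all readings rows = 36.5.
Keep rows where value >= that value.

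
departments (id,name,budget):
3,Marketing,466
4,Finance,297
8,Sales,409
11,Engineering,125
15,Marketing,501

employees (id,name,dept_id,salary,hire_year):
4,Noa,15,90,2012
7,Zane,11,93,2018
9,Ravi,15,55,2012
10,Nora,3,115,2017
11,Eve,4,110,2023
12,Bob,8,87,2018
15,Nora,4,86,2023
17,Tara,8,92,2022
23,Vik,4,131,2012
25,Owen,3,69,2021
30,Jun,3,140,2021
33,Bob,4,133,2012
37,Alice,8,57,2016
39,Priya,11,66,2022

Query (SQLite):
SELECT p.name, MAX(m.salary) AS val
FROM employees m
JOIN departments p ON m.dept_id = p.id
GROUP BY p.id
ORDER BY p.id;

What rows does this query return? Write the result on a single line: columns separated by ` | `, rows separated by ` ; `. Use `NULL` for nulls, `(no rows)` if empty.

Marketing | 140 ; Finance | 133 ; Sales | 92 ; Engineering | 93 ; Marketing | 90

Join each employees row to its departments via dept_id.
Group joined rows by departments.id; compute MAX(m.salary) per group.
  3: ids {10, 25, 30} → MAX(m.salary)=140
  4: ids {11, 15, 23, 33} → MAX(m.salary)=133
  8: ids {12, 17, 37} → MAX(m.salary)=92
  11: ids {7, 39} → MAX(m.salary)=93
  15: ids {4, 9} → MAX(m.salary)=90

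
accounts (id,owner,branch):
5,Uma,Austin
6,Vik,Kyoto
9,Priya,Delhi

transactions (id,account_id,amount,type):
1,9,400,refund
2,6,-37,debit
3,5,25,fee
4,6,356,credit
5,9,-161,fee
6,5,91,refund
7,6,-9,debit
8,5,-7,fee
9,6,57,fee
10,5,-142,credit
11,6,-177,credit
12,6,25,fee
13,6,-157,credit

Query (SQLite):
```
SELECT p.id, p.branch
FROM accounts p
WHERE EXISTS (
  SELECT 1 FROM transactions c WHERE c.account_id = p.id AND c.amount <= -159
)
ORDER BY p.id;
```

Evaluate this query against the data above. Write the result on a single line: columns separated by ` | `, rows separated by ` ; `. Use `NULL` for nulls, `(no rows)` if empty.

For each accounts row, check whether any transactions with matching account_id has amount <= -159.
Keep rows where that is true.

6 | Kyoto ; 9 | Delhi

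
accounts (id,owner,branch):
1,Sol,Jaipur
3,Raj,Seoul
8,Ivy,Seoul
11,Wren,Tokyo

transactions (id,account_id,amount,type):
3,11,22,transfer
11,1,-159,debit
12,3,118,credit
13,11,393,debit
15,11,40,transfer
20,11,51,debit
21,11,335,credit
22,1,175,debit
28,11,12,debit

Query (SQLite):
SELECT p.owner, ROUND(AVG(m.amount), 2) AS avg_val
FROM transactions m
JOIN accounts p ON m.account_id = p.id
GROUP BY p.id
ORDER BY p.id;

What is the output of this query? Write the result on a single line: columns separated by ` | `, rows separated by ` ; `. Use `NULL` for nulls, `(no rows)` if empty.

Sol | 8 ; Raj | 118 ; Wren | 142.17

Join each transactions row to its accounts via account_id.
Group joined rows by accounts.id; compute ROUND(AVG(m.amount), 2) per group.
  1: ids {11, 22} → ROUND(AVG(m.amount), 2)=8
  3: ids {12} → ROUND(AVG(m.amount), 2)=118
  11: ids {3, 13, 15, 20, 21, 28} → ROUND(AVG(m.amount), 2)=142.17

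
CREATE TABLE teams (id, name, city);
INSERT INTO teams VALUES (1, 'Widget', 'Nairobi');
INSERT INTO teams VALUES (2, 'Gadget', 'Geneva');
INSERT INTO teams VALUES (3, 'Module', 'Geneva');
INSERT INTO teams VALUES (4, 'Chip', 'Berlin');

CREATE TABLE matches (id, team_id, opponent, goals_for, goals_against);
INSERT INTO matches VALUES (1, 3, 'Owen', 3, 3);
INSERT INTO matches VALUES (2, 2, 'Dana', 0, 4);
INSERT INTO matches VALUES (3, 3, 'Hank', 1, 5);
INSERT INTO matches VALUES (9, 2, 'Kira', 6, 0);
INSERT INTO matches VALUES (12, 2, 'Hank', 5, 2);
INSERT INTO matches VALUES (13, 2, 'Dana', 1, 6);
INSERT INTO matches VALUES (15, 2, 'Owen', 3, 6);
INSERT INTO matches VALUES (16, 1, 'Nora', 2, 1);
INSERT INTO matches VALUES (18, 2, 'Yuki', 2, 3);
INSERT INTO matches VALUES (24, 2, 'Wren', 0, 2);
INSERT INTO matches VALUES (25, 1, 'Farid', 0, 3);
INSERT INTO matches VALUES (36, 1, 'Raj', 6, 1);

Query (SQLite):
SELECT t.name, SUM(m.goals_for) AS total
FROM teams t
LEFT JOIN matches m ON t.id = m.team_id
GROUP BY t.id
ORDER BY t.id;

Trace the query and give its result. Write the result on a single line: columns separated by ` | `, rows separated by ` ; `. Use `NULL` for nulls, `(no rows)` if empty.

LEFT JOIN keeps every teams row; unmatched ones get NULL for matches columns.
Group by teams.id and compute SUM(m.goals_for). SUM over an all-NULL group is NULL.
  1: ids {16, 25, 36} → SUM(m.goals_for)=8
  2: ids {2, 9, 12, 13, 15, 18, 24} → SUM(m.goals_for)=17
  3: ids {1, 3} → SUM(m.goals_for)=4
  4: ids {—} → SUM(m.goals_for)=NULL

Widget | 8 ; Gadget | 17 ; Module | 4 ; Chip | NULL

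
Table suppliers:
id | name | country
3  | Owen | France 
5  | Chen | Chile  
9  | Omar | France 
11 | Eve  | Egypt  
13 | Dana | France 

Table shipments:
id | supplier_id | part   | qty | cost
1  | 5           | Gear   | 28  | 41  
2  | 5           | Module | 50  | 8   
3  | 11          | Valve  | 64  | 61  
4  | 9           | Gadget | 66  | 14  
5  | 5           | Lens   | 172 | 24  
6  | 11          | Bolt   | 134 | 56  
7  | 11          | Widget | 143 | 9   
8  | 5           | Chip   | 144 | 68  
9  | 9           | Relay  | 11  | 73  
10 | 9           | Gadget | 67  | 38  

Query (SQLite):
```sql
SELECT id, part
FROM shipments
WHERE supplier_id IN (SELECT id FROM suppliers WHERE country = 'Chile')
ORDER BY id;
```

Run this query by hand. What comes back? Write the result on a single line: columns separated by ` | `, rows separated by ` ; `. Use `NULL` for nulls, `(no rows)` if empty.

Inner query: suppliers.id where country = 'Chile'.
Outer: keep shipments rows whose supplier_id is in that set.
Inner query → {5}

1 | Gear ; 2 | Module ; 5 | Lens ; 8 | Chip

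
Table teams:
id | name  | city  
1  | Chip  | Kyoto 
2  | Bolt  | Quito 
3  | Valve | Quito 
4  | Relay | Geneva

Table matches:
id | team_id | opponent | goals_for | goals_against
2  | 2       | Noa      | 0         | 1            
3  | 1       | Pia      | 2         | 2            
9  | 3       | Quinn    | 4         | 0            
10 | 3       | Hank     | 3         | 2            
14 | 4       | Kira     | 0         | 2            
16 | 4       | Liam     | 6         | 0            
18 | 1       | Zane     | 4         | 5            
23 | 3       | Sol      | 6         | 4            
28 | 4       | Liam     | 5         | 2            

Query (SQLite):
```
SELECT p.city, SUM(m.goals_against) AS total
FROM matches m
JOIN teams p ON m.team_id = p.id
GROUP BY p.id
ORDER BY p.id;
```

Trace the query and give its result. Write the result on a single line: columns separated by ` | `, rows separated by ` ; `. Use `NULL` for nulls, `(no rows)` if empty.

Kyoto | 7 ; Quito | 1 ; Quito | 6 ; Geneva | 4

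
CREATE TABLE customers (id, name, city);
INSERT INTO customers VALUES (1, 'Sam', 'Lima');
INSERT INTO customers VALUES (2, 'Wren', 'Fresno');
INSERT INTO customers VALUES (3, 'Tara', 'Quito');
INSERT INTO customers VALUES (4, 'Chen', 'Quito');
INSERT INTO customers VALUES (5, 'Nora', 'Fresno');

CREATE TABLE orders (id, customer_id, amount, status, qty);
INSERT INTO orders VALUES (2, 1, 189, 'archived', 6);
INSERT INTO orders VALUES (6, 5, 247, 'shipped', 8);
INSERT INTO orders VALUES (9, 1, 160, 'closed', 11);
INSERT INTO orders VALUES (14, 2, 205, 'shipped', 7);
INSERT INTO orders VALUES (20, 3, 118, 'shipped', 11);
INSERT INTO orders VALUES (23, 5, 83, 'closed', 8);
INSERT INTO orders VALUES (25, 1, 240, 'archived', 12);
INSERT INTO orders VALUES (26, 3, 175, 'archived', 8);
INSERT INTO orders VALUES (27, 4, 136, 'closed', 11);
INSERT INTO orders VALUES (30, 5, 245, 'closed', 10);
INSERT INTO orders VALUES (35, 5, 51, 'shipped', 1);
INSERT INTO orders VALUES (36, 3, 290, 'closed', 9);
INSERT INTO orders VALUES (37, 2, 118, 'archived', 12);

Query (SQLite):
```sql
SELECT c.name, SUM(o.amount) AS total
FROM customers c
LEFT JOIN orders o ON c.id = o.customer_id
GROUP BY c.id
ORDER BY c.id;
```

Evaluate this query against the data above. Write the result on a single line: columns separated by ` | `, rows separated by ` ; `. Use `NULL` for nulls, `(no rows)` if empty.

Sam | 589 ; Wren | 323 ; Tara | 583 ; Chen | 136 ; Nora | 626

LEFT JOIN keeps every customers row; unmatched ones get NULL for orders columns.
Group by customers.id and compute SUM(o.amount). SUM over an all-NULL group is NULL.
  1: ids {2, 9, 25} → SUM(o.amount)=589
  2: ids {14, 37} → SUM(o.amount)=323
  3: ids {20, 26, 36} → SUM(o.amount)=583
  4: ids {27} → SUM(o.amount)=136
  5: ids {6, 23, 30, 35} → SUM(o.amount)=626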